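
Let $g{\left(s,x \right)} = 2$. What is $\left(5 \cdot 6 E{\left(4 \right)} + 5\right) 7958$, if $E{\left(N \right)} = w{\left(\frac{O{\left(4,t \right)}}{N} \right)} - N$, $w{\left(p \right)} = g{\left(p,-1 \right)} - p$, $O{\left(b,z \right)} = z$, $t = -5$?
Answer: $-139265$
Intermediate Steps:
$w{\left(p \right)} = 2 - p$
$E{\left(N \right)} = 2 - N + \frac{5}{N}$ ($E{\left(N \right)} = \left(2 - - \frac{5}{N}\right) - N = \left(2 + \frac{5}{N}\right) - N = 2 - N + \frac{5}{N}$)
$\left(5 \cdot 6 E{\left(4 \right)} + 5\right) 7958 = \left(5 \cdot 6 \left(2 - 4 + \frac{5}{4}\right) + 5\right) 7958 = \left(30 \left(2 - 4 + 5 \cdot \frac{1}{4}\right) + 5\right) 7958 = \left(30 \left(2 - 4 + \frac{5}{4}\right) + 5\right) 7958 = \left(30 \left(- \frac{3}{4}\right) + 5\right) 7958 = \left(- \frac{45}{2} + 5\right) 7958 = \left(- \frac{35}{2}\right) 7958 = -139265$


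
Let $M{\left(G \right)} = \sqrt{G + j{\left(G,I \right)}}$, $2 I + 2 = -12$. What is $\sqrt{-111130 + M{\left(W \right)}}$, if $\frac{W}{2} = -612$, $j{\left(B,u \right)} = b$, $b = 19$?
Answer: $\sqrt{-111130 + i \sqrt{1205}} \approx 0.052 + 333.36 i$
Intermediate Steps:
$I = -7$ ($I = -1 + \frac{1}{2} \left(-12\right) = -1 - 6 = -7$)
$j{\left(B,u \right)} = 19$
$W = -1224$ ($W = 2 \left(-612\right) = -1224$)
$M{\left(G \right)} = \sqrt{19 + G}$ ($M{\left(G \right)} = \sqrt{G + 19} = \sqrt{19 + G}$)
$\sqrt{-111130 + M{\left(W \right)}} = \sqrt{-111130 + \sqrt{19 - 1224}} = \sqrt{-111130 + \sqrt{-1205}} = \sqrt{-111130 + i \sqrt{1205}}$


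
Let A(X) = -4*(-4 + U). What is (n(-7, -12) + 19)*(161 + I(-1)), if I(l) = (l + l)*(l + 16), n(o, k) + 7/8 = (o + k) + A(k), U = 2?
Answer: 7467/8 ≈ 933.38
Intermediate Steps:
A(X) = 8 (A(X) = -4*(-4 + 2) = -4*(-2) = 8)
n(o, k) = 57/8 + k + o (n(o, k) = -7/8 + ((o + k) + 8) = -7/8 + ((k + o) + 8) = -7/8 + (8 + k + o) = 57/8 + k + o)
I(l) = 2*l*(16 + l) (I(l) = (2*l)*(16 + l) = 2*l*(16 + l))
(n(-7, -12) + 19)*(161 + I(-1)) = ((57/8 - 12 - 7) + 19)*(161 + 2*(-1)*(16 - 1)) = (-95/8 + 19)*(161 + 2*(-1)*15) = 57*(161 - 30)/8 = (57/8)*131 = 7467/8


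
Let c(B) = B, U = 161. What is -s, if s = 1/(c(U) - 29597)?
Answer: 1/29436 ≈ 3.3972e-5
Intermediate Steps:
s = -1/29436 (s = 1/(161 - 29597) = 1/(-29436) = -1/29436 ≈ -3.3972e-5)
-s = -1*(-1/29436) = 1/29436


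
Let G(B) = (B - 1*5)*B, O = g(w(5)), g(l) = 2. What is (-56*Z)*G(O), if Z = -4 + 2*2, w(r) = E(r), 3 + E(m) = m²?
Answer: 0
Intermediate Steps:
E(m) = -3 + m²
w(r) = -3 + r²
Z = 0 (Z = -4 + 4 = 0)
O = 2
G(B) = B*(-5 + B) (G(B) = (B - 5)*B = (-5 + B)*B = B*(-5 + B))
(-56*Z)*G(O) = (-56*0)*(2*(-5 + 2)) = 0*(2*(-3)) = 0*(-6) = 0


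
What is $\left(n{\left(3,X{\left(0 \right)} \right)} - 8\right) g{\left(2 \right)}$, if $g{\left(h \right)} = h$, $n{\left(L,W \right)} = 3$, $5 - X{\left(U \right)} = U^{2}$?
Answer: $-10$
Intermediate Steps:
$X{\left(U \right)} = 5 - U^{2}$
$\left(n{\left(3,X{\left(0 \right)} \right)} - 8\right) g{\left(2 \right)} = \left(3 - 8\right) 2 = \left(-5\right) 2 = -10$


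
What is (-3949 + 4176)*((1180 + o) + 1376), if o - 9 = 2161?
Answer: 1072802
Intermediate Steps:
o = 2170 (o = 9 + 2161 = 2170)
(-3949 + 4176)*((1180 + o) + 1376) = (-3949 + 4176)*((1180 + 2170) + 1376) = 227*(3350 + 1376) = 227*4726 = 1072802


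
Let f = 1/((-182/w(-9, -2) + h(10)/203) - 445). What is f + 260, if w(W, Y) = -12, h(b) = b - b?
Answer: 670534/2579 ≈ 260.00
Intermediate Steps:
h(b) = 0
f = -6/2579 (f = 1/((-182/(-12) + 0/203) - 445) = 1/((-182*(-1/12) + 0*(1/203)) - 445) = 1/((91/6 + 0) - 445) = 1/(91/6 - 445) = 1/(-2579/6) = -6/2579 ≈ -0.0023265)
f + 260 = -6/2579 + 260 = 670534/2579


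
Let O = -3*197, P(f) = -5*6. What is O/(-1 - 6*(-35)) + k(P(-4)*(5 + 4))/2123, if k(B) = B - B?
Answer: -591/209 ≈ -2.8278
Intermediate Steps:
P(f) = -30
O = -591
k(B) = 0
O/(-1 - 6*(-35)) + k(P(-4)*(5 + 4))/2123 = -591/(-1 - 6*(-35)) + 0/2123 = -591/(-1 + 210) + 0*(1/2123) = -591/209 + 0 = -591/209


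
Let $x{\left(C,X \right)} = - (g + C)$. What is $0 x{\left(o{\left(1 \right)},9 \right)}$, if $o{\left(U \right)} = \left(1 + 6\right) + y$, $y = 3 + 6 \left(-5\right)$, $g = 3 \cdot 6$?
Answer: $0$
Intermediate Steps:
$g = 18$
$y = -27$ ($y = 3 - 30 = -27$)
$o{\left(U \right)} = -20$ ($o{\left(U \right)} = \left(1 + 6\right) - 27 = 7 - 27 = -20$)
$x{\left(C,X \right)} = -18 - C$ ($x{\left(C,X \right)} = - (18 + C) = -18 - C$)
$0 x{\left(o{\left(1 \right)},9 \right)} = 0 \left(-18 - -20\right) = 0 \left(-18 + 20\right) = 0 \cdot 2 = 0$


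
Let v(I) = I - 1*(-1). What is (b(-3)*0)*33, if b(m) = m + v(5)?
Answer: 0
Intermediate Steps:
v(I) = 1 + I (v(I) = I + 1 = 1 + I)
b(m) = 6 + m (b(m) = m + (1 + 5) = m + 6 = 6 + m)
(b(-3)*0)*33 = ((6 - 3)*0)*33 = (3*0)*33 = 0*33 = 0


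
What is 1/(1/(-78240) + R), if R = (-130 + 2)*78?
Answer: -78240/781148161 ≈ -0.00010016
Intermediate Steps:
R = -9984 (R = -128*78 = -9984)
1/(1/(-78240) + R) = 1/(1/(-78240) - 9984) = 1/(-1/78240 - 9984) = 1/(-781148161/78240) = -78240/781148161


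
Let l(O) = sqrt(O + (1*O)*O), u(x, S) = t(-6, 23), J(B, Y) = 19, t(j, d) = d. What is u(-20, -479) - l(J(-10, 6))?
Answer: 23 - 2*sqrt(95) ≈ 3.5064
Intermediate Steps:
u(x, S) = 23
l(O) = sqrt(O + O**2) (l(O) = sqrt(O + O*O) = sqrt(O + O**2))
u(-20, -479) - l(J(-10, 6)) = 23 - sqrt(19*(1 + 19)) = 23 - sqrt(19*20) = 23 - sqrt(380) = 23 - 2*sqrt(95)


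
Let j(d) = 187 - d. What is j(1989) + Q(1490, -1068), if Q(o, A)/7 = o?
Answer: 8628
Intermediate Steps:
Q(o, A) = 7*o
j(1989) + Q(1490, -1068) = (187 - 1*1989) + 7*1490 = (187 - 1989) + 10430 = -1802 + 10430 = 8628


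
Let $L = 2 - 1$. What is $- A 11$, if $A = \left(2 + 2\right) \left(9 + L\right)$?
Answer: $-440$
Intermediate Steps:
$L = 1$ ($L = 2 - 1 = 1$)
$A = 40$ ($A = \left(2 + 2\right) \left(9 + 1\right) = 4 \cdot 10 = 40$)
$- A 11 = \left(-1\right) 40 \cdot 11 = \left(-40\right) 11 = -440$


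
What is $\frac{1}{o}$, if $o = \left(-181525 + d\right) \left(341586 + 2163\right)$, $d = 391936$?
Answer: $\frac{1}{72328570839} \approx 1.3826 \cdot 10^{-11}$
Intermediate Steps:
$o = 72328570839$ ($o = \left(-181525 + 391936\right) \left(341586 + 2163\right) = 210411 \cdot 343749 = 72328570839$)
$\frac{1}{o} = \frac{1}{72328570839}$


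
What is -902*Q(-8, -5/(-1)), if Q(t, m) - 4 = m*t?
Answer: 32472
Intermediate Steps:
Q(t, m) = 4 + m*t
-902*Q(-8, -5/(-1)) = -902*(4 - 5/(-1)*(-8)) = -902*(4 - 5*(-1)*(-8)) = -902*(4 + 5*(-8)) = -902*(4 - 40) = -902*(-36) = 32472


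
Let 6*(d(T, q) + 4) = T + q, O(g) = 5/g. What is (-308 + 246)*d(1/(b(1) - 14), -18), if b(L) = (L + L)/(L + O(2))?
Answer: 122605/282 ≈ 434.77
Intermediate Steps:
b(L) = 2*L/(5/2 + L) (b(L) = (L + L)/(L + 5/2) = (2*L)/(L + 5*(½)) = (2*L)/(L + 5/2) = (2*L)/(5/2 + L) = 2*L/(5/2 + L))
d(T, q) = -4 + T/6 + q/6 (d(T, q) = -4 + (T + q)/6 = -4 + (T/6 + q/6) = -4 + T/6 + q/6)
(-308 + 246)*d(1/(b(1) - 14), -18) = (-308 + 246)*(-4 + 1/(6*(4*1/(5 + 2*1) - 14)) + (⅙)*(-18)) = -62*(-4 + 1/(6*(4*1/(5 + 2) - 14)) - 3) = -62*(-4 + 1/(6*(4*1/7 - 14)) - 3) = -62*(-4 + 1/(6*(4*1*(⅐) - 14)) - 3) = -62*(-4 + 1/(6*(4/7 - 14)) - 3) = -62*(-4 + 1/(6*(-94/7)) - 3) = -62*(-4 + (⅙)*(-7/94) - 3) = -62*(-4 - 7/564 - 3) = -62*(-3955/564) = 122605/282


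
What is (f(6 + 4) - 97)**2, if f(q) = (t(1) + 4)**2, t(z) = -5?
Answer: 9216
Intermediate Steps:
f(q) = 1 (f(q) = (-5 + 4)**2 = (-1)**2 = 1)
(f(6 + 4) - 97)**2 = (1 - 97)**2 = (-96)**2 = 9216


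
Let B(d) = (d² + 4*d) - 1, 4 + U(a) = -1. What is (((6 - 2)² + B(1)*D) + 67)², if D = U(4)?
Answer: 3969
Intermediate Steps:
U(a) = -5 (U(a) = -4 - 1 = -5)
D = -5
B(d) = -1 + d² + 4*d
(((6 - 2)² + B(1)*D) + 67)² = (((6 - 2)² + (-1 + 1² + 4*1)*(-5)) + 67)² = ((4² + (-1 + 1 + 4)*(-5)) + 67)² = ((16 + 4*(-5)) + 67)² = ((16 - 20) + 67)² = (-4 + 67)² = 63² = 3969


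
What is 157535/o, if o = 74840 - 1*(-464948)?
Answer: 157535/539788 ≈ 0.29185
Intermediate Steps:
o = 539788 (o = 74840 + 464948 = 539788)
157535/o = 157535/539788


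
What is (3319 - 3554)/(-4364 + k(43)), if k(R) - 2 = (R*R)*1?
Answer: 235/2513 ≈ 0.093514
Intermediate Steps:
k(R) = 2 + R² (k(R) = 2 + (R*R)*1 = 2 + R²*1 = 2 + R²)
(3319 - 3554)/(-4364 + k(43)) = (3319 - 3554)/(-4364 + (2 + 43²)) = -235/(-4364 + (2 + 1849)) = -235/(-4364 + 1851) = -235/(-2513) = -235*(-1/2513) = 235/2513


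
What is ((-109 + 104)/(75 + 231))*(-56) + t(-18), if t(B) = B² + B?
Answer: 46958/153 ≈ 306.92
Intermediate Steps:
t(B) = B + B²
((-109 + 104)/(75 + 231))*(-56) + t(-18) = ((-109 + 104)/(75 + 231))*(-56) - 18*(1 - 18) = -5/306*(-56) - 18*(-17) = -5*1/306*(-56) + 306 = -5/306*(-56) + 306 = 140/153 + 306 = 46958/153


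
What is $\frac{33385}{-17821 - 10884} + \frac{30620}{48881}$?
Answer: $- \frac{150589017}{280625821} \approx -0.53662$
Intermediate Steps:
$\frac{33385}{-17821 - 10884} + \frac{30620}{48881} = \frac{33385}{-28705} + 30620 \cdot \frac{1}{48881} = 33385 \left(- \frac{1}{28705}\right) + \frac{30620}{48881} = - \frac{6677}{5741} + \frac{30620}{48881} = - \frac{150589017}{280625821}$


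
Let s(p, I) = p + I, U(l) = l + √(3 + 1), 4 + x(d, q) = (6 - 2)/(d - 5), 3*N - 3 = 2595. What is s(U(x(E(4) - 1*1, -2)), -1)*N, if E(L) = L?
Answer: -4330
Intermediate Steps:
N = 866 (N = 1 + (⅓)*2595 = 1 + 865 = 866)
x(d, q) = -4 + 4/(-5 + d) (x(d, q) = -4 + (6 - 2)/(d - 5) = -4 + 4/(-5 + d))
U(l) = 2 + l (U(l) = l + √4 = l + 2 = 2 + l)
s(p, I) = I + p
s(U(x(E(4) - 1*1, -2)), -1)*N = (-1 + (2 + 4*(6 - (4 - 1*1))/(-5 + (4 - 1*1))))*866 = (-1 + (2 + 4*(6 - (4 - 1))/(-5 + (4 - 1))))*866 = (-1 + (2 + 4*(6 - 1*3)/(-5 + 3)))*866 = (-1 + (2 + 4*(6 - 3)/(-2)))*866 = (-1 + (2 + 4*(-½)*3))*866 = (-1 + (2 - 6))*866 = (-1 - 4)*866 = -5*866 = -4330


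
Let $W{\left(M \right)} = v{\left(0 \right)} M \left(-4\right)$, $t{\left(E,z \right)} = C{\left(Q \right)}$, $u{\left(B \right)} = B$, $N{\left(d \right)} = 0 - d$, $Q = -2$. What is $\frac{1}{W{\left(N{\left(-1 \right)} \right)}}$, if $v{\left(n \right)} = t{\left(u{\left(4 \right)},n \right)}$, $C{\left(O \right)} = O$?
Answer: $\frac{1}{8} \approx 0.125$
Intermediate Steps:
$N{\left(d \right)} = - d$
$t{\left(E,z \right)} = -2$
$v{\left(n \right)} = -2$
$W{\left(M \right)} = 8 M$ ($W{\left(M \right)} = - 2 M \left(-4\right) = 8 M$)
$\frac{1}{W{\left(N{\left(-1 \right)} \right)}} = \frac{1}{8 \left(\left(-1\right) \left(-1\right)\right)} = \frac{1}{8 \cdot 1} = \frac{1}{8}$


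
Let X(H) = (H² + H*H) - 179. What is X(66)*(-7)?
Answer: -59731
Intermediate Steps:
X(H) = -179 + 2*H² (X(H) = (H² + H²) - 179 = 2*H² - 179 = -179 + 2*H²)
X(66)*(-7) = (-179 + 2*66²)*(-7) = (-179 + 2*4356)*(-7) = (-179 + 8712)*(-7) = 8533*(-7) = -59731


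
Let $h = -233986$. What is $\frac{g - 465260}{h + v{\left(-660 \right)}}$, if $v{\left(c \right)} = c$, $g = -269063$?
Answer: $\frac{734323}{234646} \approx 3.1295$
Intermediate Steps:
$\frac{g - 465260}{h + v{\left(-660 \right)}} = \frac{-269063 - 465260}{-233986 - 660} = - \frac{734323}{-234646} = \left(-734323\right) \left(- \frac{1}{234646}\right) = \frac{734323}{234646}$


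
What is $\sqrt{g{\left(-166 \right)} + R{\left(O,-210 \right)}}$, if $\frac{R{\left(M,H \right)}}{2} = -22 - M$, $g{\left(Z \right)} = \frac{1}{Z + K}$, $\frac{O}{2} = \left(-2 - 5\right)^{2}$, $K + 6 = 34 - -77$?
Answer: $\frac{121 i \sqrt{61}}{61} \approx 15.492 i$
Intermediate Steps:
$K = 105$ ($K = -6 + \left(34 - -77\right) = -6 + \left(34 + 77\right) = -6 + 111 = 105$)
$O = 98$ ($O = 2 \left(-2 - 5\right)^{2} = 2 \left(-7\right)^{2} = 2 \cdot 49 = 98$)
$g{\left(Z \right)} = \frac{1}{105 + Z}$ ($g{\left(Z \right)} = \frac{1}{Z + 105} = \frac{1}{105 + Z}$)
$R{\left(M,H \right)} = -44 - 2 M$ ($R{\left(M,H \right)} = 2 \left(-22 - M\right) = -44 - 2 M$)
$\sqrt{g{\left(-166 \right)} + R{\left(O,-210 \right)}} = \sqrt{\frac{1}{105 - 166} - 240} = \sqrt{\frac{1}{-61} - 240} = \sqrt{- \frac{1}{61} - 240} = \sqrt{- \frac{14641}{61}} = \frac{121 i \sqrt{61}}{61}$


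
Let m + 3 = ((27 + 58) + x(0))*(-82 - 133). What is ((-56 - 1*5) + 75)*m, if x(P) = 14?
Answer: -298032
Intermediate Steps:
m = -21288 (m = -3 + ((27 + 58) + 14)*(-82 - 133) = -3 + (85 + 14)*(-215) = -3 + 99*(-215) = -3 - 21285 = -21288)
((-56 - 1*5) + 75)*m = ((-56 - 1*5) + 75)*(-21288) = ((-56 - 5) + 75)*(-21288) = (-61 + 75)*(-21288) = 14*(-21288) = -298032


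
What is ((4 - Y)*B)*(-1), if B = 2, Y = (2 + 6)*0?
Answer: -8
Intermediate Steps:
Y = 0 (Y = 8*0 = 0)
((4 - Y)*B)*(-1) = ((4 - 1*0)*2)*(-1) = ((4 + 0)*2)*(-1) = (4*2)*(-1) = 8*(-1) = -8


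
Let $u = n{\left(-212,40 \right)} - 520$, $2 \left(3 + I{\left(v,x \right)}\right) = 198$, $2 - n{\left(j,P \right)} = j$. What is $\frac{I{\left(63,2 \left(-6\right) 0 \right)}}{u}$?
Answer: $- \frac{16}{51} \approx -0.31373$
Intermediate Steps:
$n{\left(j,P \right)} = 2 - j$
$I{\left(v,x \right)} = 96$ ($I{\left(v,x \right)} = -3 + \frac{1}{2} \cdot 198 = -3 + 99 = 96$)
$u = -306$ ($u = \left(2 - -212\right) - 520 = \left(2 + 212\right) - 520 = 214 - 520 = -306$)
$\frac{I{\left(63,2 \left(-6\right) 0 \right)}}{u} = \frac{96}{-306} = 96 \left(- \frac{1}{306}\right) = - \frac{16}{51}$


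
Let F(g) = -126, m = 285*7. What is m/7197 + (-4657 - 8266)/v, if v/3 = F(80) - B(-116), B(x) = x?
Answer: 31022227/71970 ≈ 431.04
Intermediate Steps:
m = 1995
v = -30 (v = 3*(-126 - 1*(-116)) = 3*(-126 + 116) = 3*(-10) = -30)
m/7197 + (-4657 - 8266)/v = 1995/7197 + (-4657 - 8266)/(-30) = 1995*(1/7197) - 12923*(-1/30) = 665/2399 + 12923/30 = 31022227/71970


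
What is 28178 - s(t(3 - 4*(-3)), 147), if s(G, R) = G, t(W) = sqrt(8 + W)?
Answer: 28178 - sqrt(23) ≈ 28173.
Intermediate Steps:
28178 - s(t(3 - 4*(-3)), 147) = 28178 - sqrt(8 + (3 - 4*(-3))) = 28178 - sqrt(8 + (3 + 12)) = 28178 - sqrt(8 + 15) = 28178 - sqrt(23)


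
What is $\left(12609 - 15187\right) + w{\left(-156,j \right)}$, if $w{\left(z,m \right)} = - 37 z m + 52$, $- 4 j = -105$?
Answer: $148989$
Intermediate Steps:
$j = \frac{105}{4}$ ($j = \left(- \frac{1}{4}\right) \left(-105\right) = \frac{105}{4} \approx 26.25$)
$w{\left(z,m \right)} = 52 - 37 m z$ ($w{\left(z,m \right)} = - 37 m z + 52 = 52 - 37 m z$)
$\left(12609 - 15187\right) + w{\left(-156,j \right)} = \left(12609 - 15187\right) - \left(-52 + \frac{3885}{4} \left(-156\right)\right) = -2578 + \left(52 + 151515\right) = -2578 + 151567 = 148989$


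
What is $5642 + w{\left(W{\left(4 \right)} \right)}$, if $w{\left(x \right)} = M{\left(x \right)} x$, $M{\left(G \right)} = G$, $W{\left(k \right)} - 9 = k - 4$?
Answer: $5723$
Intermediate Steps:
$W{\left(k \right)} = 5 + k$ ($W{\left(k \right)} = 9 + \left(k - 4\right) = 9 + \left(-4 + k\right) = 5 + k$)
$w{\left(x \right)} = x^{2}$ ($w{\left(x \right)} = x x = x^{2}$)
$5642 + w{\left(W{\left(4 \right)} \right)} = 5642 + \left(5 + 4\right)^{2} = 5642 + 9^{2} = 5642 + 81 = 5723$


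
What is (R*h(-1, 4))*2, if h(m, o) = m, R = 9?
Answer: -18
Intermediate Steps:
(R*h(-1, 4))*2 = (9*(-1))*2 = -9*2 = -18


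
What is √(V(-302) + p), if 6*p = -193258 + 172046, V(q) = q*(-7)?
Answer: 2*I*√3198/3 ≈ 37.701*I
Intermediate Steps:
V(q) = -7*q
p = -10606/3 (p = (-193258 + 172046)/6 = (⅙)*(-21212) = -10606/3 ≈ -3535.3)
√(V(-302) + p) = √(-7*(-302) - 10606/3) = √(2114 - 10606/3) = √(-4264/3) = 2*I*√3198/3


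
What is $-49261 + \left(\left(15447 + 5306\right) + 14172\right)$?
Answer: $-14336$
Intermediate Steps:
$-49261 + \left(\left(15447 + 5306\right) + 14172\right) = -49261 + \left(20753 + 14172\right) = -49261 + 34925 = -14336$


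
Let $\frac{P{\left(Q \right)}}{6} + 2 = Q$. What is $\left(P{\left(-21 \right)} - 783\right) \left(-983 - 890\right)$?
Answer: $1725033$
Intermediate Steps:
$P{\left(Q \right)} = -12 + 6 Q$
$\left(P{\left(-21 \right)} - 783\right) \left(-983 - 890\right) = \left(\left(-12 + 6 \left(-21\right)\right) - 783\right) \left(-983 - 890\right) = \left(\left(-12 - 126\right) - 783\right) \left(-1873\right) = \left(-138 - 783\right) \left(-1873\right) = \left(-921\right) \left(-1873\right) = 1725033$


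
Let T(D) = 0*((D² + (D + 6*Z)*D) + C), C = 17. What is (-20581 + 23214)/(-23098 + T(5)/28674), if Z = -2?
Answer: -2633/23098 ≈ -0.11399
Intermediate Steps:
T(D) = 0 (T(D) = 0*((D² + (D + 6*(-2))*D) + 17) = 0*((D² + (D - 12)*D) + 17) = 0*((D² + (-12 + D)*D) + 17) = 0*((D² + D*(-12 + D)) + 17) = 0*(17 + D² + D*(-12 + D)) = 0)
(-20581 + 23214)/(-23098 + T(5)/28674) = (-20581 + 23214)/(-23098 + 0/28674) = 2633/(-23098 + 0*(1/28674)) = 2633/(-23098 + 0) = 2633/(-23098) = 2633*(-1/23098) = -2633/23098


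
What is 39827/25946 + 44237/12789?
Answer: 1657120705/331823394 ≈ 4.9940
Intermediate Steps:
39827/25946 + 44237/12789 = 1657120705/331823394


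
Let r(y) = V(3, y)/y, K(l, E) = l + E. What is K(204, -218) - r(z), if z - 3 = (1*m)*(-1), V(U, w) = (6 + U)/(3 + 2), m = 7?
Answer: -271/20 ≈ -13.550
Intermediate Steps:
V(U, w) = 6/5 + U/5 (V(U, w) = (6 + U)/5 = (6 + U)*(⅕) = 6/5 + U/5)
K(l, E) = E + l
z = -4 (z = 3 + (1*7)*(-1) = 3 + 7*(-1) = 3 - 7 = -4)
r(y) = 9/(5*y) (r(y) = (6/5 + (⅕)*3)/y = (6/5 + ⅗)/y = 9/(5*y))
K(204, -218) - r(z) = (-218 + 204) - 9/(5*(-4)) = -14 - 9*(-1)/(5*4) = -14 - 1*(-9/20) = -14 + 9/20 = -271/20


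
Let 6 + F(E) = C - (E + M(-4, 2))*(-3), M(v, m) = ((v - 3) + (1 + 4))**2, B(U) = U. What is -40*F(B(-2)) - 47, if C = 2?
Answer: -127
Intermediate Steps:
M(v, m) = (2 + v)**2 (M(v, m) = ((-3 + v) + 5)**2 = (2 + v)**2)
F(E) = 8 + 3*E (F(E) = -6 + (2 - (E + (2 - 4)**2)*(-3)) = -6 + (2 - (E + (-2)**2)*(-3)) = -6 + (2 - (E + 4)*(-3)) = -6 + (2 - (4 + E)*(-3)) = -6 + (2 - (-12 - 3*E)) = -6 + (2 + (12 + 3*E)) = -6 + (14 + 3*E) = 8 + 3*E)
-40*F(B(-2)) - 47 = -40*(8 + 3*(-2)) - 47 = -40*(8 - 6) - 47 = -40*2 - 47 = -80 - 47 = -127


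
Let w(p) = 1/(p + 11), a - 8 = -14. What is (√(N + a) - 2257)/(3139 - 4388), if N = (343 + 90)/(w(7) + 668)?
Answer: 2257/1249 - 2*I*√7738809/3003845 ≈ 1.807 - 0.0018522*I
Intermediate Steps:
a = -6 (a = 8 - 14 = -6)
w(p) = 1/(11 + p)
N = 7794/12025 (N = (343 + 90)/(1/(11 + 7) + 668) = 433/(1/18 + 668) = 433/(12025/18) = 433*(18/12025) = 7794/12025 ≈ 0.64815)
(√(N + a) - 2257)/(3139 - 4388) = (√(7794/12025 - 6) - 2257)/(3139 - 4388) = (√(-64356/12025) - 2257)/(-1249) = (2*I*√7738809/2405 - 2257)*(-1/1249) = (-2257 + 2*I*√7738809/2405)*(-1/1249) = 2257/1249 - 2*I*√7738809/3003845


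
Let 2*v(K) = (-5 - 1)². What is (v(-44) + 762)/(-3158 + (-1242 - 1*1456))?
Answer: -65/488 ≈ -0.13320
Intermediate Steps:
v(K) = 18 (v(K) = (-5 - 1)²/2 = (½)*(-6)² = (½)*36 = 18)
(v(-44) + 762)/(-3158 + (-1242 - 1*1456)) = (18 + 762)/(-3158 + (-1242 - 1*1456)) = 780/(-3158 + (-1242 - 1456)) = 780/(-3158 - 2698) = 780/(-5856) = 780*(-1/5856) = -65/488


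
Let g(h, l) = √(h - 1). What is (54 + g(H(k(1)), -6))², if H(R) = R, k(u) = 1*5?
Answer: 3136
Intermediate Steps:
k(u) = 5
g(h, l) = √(-1 + h)
(54 + g(H(k(1)), -6))² = (54 + √(-1 + 5))² = (54 + √4)² = (54 + 2)² = 56² = 3136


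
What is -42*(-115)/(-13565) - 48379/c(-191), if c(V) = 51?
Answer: -131301493/138363 ≈ -948.96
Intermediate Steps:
-42*(-115)/(-13565) - 48379/c(-191) = -42*(-115)/(-13565) - 48379/51 = 4830*(-1/13565) - 48379*1/51 = -966/2713 - 48379/51 = -131301493/138363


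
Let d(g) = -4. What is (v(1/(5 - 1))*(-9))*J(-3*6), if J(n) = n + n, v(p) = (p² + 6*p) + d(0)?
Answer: -3159/4 ≈ -789.75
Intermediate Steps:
v(p) = -4 + p² + 6*p (v(p) = (p² + 6*p) - 4 = -4 + p² + 6*p)
J(n) = 2*n
(v(1/(5 - 1))*(-9))*J(-3*6) = ((-4 + (1/(5 - 1))² + 6/(5 - 1))*(-9))*(2*(-3*6)) = ((-4 + (1/4)² + 6/4)*(-9))*(2*(-18)) = ((-4 + (¼)² + 6*(¼))*(-9))*(-36) = ((-4 + 1/16 + 3/2)*(-9))*(-36) = -39/16*(-9)*(-36) = (351/16)*(-36) = -3159/4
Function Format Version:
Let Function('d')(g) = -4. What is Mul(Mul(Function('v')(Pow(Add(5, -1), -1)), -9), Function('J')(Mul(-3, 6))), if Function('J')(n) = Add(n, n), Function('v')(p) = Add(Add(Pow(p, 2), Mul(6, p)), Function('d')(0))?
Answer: Rational(-3159, 4) ≈ -789.75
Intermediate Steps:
Function('v')(p) = Add(-4, Pow(p, 2), Mul(6, p)) (Function('v')(p) = Add(Add(Pow(p, 2), Mul(6, p)), -4) = Add(-4, Pow(p, 2), Mul(6, p)))
Function('J')(n) = Mul(2, n)
Mul(Mul(Function('v')(Pow(Add(5, -1), -1)), -9), Function('J')(Mul(-3, 6))) = Mul(Mul(Add(-4, Pow(Pow(Add(5, -1), -1), 2), Mul(6, Pow(Add(5, -1), -1))), -9), Mul(2, Mul(-3, 6))) = Mul(Mul(Add(-4, Pow(Pow(4, -1), 2), Mul(6, Pow(4, -1))), -9), Mul(2, -18)) = Mul(Mul(Add(-4, Pow(Rational(1, 4), 2), Mul(6, Rational(1, 4))), -9), -36) = Mul(Mul(Add(-4, Rational(1, 16), Rational(3, 2)), -9), -36) = Mul(Mul(Rational(-39, 16), -9), -36) = Mul(Rational(351, 16), -36) = Rational(-3159, 4)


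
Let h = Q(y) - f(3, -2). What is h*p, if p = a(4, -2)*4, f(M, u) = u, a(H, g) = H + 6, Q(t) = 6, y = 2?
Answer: 320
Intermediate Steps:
a(H, g) = 6 + H
p = 40 (p = (6 + 4)*4 = 10*4 = 40)
h = 8 (h = 6 - 1*(-2) = 6 + 2 = 8)
h*p = 8*40 = 320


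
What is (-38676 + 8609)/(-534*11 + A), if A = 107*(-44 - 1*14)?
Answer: 30067/12080 ≈ 2.4890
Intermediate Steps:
A = -6206 (A = 107*(-44 - 14) = 107*(-58) = -6206)
(-38676 + 8609)/(-534*11 + A) = (-38676 + 8609)/(-534*11 - 6206) = -30067/(-5874 - 6206) = -30067/(-12080) = -30067*(-1/12080) = 30067/12080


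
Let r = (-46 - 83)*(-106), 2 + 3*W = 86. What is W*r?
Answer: 382872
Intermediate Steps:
W = 28 (W = -⅔ + (⅓)*86 = -⅔ + 86/3 = 28)
r = 13674 (r = -129*(-106) = 13674)
W*r = 28*13674 = 382872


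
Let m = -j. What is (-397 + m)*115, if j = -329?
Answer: -7820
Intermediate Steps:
m = 329 (m = -1*(-329) = 329)
(-397 + m)*115 = (-397 + 329)*115 = -68*115 = -7820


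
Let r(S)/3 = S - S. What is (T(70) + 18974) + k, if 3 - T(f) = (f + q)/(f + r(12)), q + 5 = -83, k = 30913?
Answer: 1746159/35 ≈ 49890.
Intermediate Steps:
r(S) = 0 (r(S) = 3*(S - S) = 3*0 = 0)
q = -88 (q = -5 - 83 = -88)
T(f) = 3 - (-88 + f)/f (T(f) = 3 - (f - 88)/(f + 0) = 3 - (-88 + f)/f)
(T(70) + 18974) + k = ((2 + 88/70) + 18974) + 30913 = ((2 + 88*(1/70)) + 18974) + 30913 = ((2 + 44/35) + 18974) + 30913 = (114/35 + 18974) + 30913 = 664204/35 + 30913 = 1746159/35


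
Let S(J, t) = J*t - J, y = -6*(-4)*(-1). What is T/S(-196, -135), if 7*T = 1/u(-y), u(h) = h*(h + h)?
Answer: 1/214953984 ≈ 4.6522e-9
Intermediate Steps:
y = -24 (y = 24*(-1) = -24)
u(h) = 2*h² (u(h) = h*(2*h) = 2*h²)
S(J, t) = -J + J*t
T = 1/8064 (T = 1/(7*((2*(-1*(-24))²))) = 1/(7*((2*24²))) = 1/(7*((2*576))) = (⅐)/1152 = (⅐)*(1/1152) = 1/8064 ≈ 0.00012401)
T/S(-196, -135) = 1/(8064*((-196*(-1 - 135)))) = 1/(8064*((-196*(-136)))) = (1/8064)/26656 = (1/8064)*(1/26656) = 1/214953984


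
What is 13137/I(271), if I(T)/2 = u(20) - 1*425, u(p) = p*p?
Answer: -13137/50 ≈ -262.74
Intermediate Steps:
u(p) = p²
I(T) = -50 (I(T) = 2*(20² - 1*425) = 2*(400 - 425) = 2*(-25) = -50)
13137/I(271) = 13137/(-50) = 13137*(-1/50) = -13137/50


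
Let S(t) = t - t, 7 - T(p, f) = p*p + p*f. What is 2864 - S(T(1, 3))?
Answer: 2864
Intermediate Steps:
T(p, f) = 7 - p**2 - f*p (T(p, f) = 7 - (p*p + p*f) = 7 - (p**2 + f*p) = 7 + (-p**2 - f*p) = 7 - p**2 - f*p)
S(t) = 0
2864 - S(T(1, 3)) = 2864 - 1*0 = 2864 + 0 = 2864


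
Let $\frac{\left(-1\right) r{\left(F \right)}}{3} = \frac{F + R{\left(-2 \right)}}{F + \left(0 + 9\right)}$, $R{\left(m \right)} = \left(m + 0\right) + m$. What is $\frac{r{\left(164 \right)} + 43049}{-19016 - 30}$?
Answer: $- \frac{7446997}{3294958} \approx -2.2601$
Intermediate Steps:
$R{\left(m \right)} = 2 m$ ($R{\left(m \right)} = m + m = 2 m$)
$r{\left(F \right)} = - \frac{3 \left(-4 + F\right)}{9 + F}$ ($r{\left(F \right)} = - 3 \frac{F + 2 \left(-2\right)}{F + \left(0 + 9\right)} = - 3 \frac{F - 4}{F + 9} = - 3 \frac{-4 + F}{9 + F} = - \frac{3 \left(-4 + F\right)}{9 + F}$)
$\frac{r{\left(164 \right)} + 43049}{-19016 - 30} = \frac{\frac{3 \left(4 - 164\right)}{9 + 164} + 43049}{-19016 - 30} = \frac{\frac{3 \left(4 - 164\right)}{173} + 43049}{-19046} = \left(3 \cdot \frac{1}{173} \left(-160\right) + 43049\right) \left(- \frac{1}{19046}\right) = \left(- \frac{480}{173} + 43049\right) \left(- \frac{1}{19046}\right) = \frac{7446997}{173} \left(- \frac{1}{19046}\right) = - \frac{7446997}{3294958}$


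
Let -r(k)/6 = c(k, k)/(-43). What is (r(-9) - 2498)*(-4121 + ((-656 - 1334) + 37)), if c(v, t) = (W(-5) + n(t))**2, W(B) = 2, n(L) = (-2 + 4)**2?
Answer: 651120652/43 ≈ 1.5142e+7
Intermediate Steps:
n(L) = 4 (n(L) = 2**2 = 4)
c(v, t) = 36 (c(v, t) = (2 + 4)**2 = 6**2 = 36)
r(k) = 216/43 (r(k) = -216/(-43) = -216*(-1)/43 = -6*(-36/43) = 216/43)
(r(-9) - 2498)*(-4121 + ((-656 - 1334) + 37)) = (216/43 - 2498)*(-4121 + ((-656 - 1334) + 37)) = -107198*(-4121 + (-1990 + 37))/43 = -107198*(-4121 - 1953)/43 = -107198/43*(-6074) = 651120652/43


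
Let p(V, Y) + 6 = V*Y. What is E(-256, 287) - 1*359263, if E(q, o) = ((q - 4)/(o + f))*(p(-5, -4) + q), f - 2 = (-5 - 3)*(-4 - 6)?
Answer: -132505127/369 ≈ -3.5909e+5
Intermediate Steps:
p(V, Y) = -6 + V*Y
f = 82 (f = 2 + (-5 - 3)*(-4 - 6) = 2 - 8*(-10) = 2 + 80 = 82)
E(q, o) = (-4 + q)*(14 + q)/(82 + o) (E(q, o) = ((q - 4)/(o + 82))*((-6 - 5*(-4)) + q) = ((-4 + q)/(82 + o))*((-6 + 20) + q) = ((-4 + q)/(82 + o))*(14 + q) = (-4 + q)*(14 + q)/(82 + o))
E(-256, 287) - 1*359263 = (-56 + (-256)² + 10*(-256))/(82 + 287) - 1*359263 = (-56 + 65536 - 2560)/369 - 359263 = (1/369)*62920 - 359263 = 62920/369 - 359263 = -132505127/369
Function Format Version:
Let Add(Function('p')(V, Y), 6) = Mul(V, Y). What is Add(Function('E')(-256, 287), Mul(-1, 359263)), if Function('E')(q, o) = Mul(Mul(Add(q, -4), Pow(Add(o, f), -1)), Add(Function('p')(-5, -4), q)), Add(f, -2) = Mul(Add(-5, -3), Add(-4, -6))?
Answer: Rational(-132505127, 369) ≈ -3.5909e+5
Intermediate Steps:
Function('p')(V, Y) = Add(-6, Mul(V, Y))
f = 82 (f = Add(2, Mul(Add(-5, -3), Add(-4, -6))) = Add(2, Mul(-8, -10)) = Add(2, 80) = 82)
Function('E')(q, o) = Mul(Pow(Add(82, o), -1), Add(-4, q), Add(14, q)) (Function('E')(q, o) = Mul(Mul(Add(q, -4), Pow(Add(o, 82), -1)), Add(Add(-6, Mul(-5, -4)), q)) = Mul(Mul(Add(-4, q), Pow(Add(82, o), -1)), Add(Add(-6, 20), q)) = Mul(Mul(Pow(Add(82, o), -1), Add(-4, q)), Add(14, q)) = Mul(Pow(Add(82, o), -1), Add(-4, q), Add(14, q)))
Add(Function('E')(-256, 287), Mul(-1, 359263)) = Add(Mul(Pow(Add(82, 287), -1), Add(-56, Pow(-256, 2), Mul(10, -256))), Mul(-1, 359263)) = Add(Mul(Pow(369, -1), Add(-56, 65536, -2560)), -359263) = Add(Mul(Rational(1, 369), 62920), -359263) = Add(Rational(62920, 369), -359263) = Rational(-132505127, 369)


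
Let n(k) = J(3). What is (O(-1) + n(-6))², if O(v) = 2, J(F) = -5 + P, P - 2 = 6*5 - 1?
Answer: 784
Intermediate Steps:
P = 31 (P = 2 + (6*5 - 1) = 2 + (30 - 1) = 2 + 29 = 31)
J(F) = 26 (J(F) = -5 + 31 = 26)
n(k) = 26
(O(-1) + n(-6))² = (2 + 26)² = 28² = 784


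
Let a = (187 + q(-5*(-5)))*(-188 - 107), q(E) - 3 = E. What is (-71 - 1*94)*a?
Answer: 10465125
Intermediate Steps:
q(E) = 3 + E
a = -63425 (a = (187 + (3 - 5*(-5)))*(-188 - 107) = (187 + (3 + 25))*(-295) = (187 + 28)*(-295) = 215*(-295) = -63425)
(-71 - 1*94)*a = (-71 - 1*94)*(-63425) = (-71 - 94)*(-63425) = -165*(-63425) = 10465125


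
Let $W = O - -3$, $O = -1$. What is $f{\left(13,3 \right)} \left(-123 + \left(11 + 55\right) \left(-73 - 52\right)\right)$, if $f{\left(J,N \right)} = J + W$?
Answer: $-125595$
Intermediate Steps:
$W = 2$ ($W = -1 - -3 = -1 + 3 = 2$)
$f{\left(J,N \right)} = 2 + J$ ($f{\left(J,N \right)} = J + 2 = 2 + J$)
$f{\left(13,3 \right)} \left(-123 + \left(11 + 55\right) \left(-73 - 52\right)\right) = \left(2 + 13\right) \left(-123 + \left(11 + 55\right) \left(-73 - 52\right)\right) = 15 \left(-123 + 66 \left(-125\right)\right) = 15 \left(-123 - 8250\right) = 15 \left(-8373\right) = -125595$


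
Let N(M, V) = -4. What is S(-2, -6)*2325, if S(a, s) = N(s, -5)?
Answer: -9300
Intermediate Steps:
S(a, s) = -4
S(-2, -6)*2325 = -4*2325 = -9300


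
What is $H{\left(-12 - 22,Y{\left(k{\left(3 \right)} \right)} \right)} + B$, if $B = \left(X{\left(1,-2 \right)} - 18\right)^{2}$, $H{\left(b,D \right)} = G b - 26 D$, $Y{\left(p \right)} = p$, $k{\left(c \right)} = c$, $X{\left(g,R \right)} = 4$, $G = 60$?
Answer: $-1922$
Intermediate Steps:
$H{\left(b,D \right)} = - 26 D + 60 b$ ($H{\left(b,D \right)} = 60 b - 26 D = - 26 D + 60 b$)
$B = 196$ ($B = \left(4 - 18\right)^{2} = \left(-14\right)^{2} = 196$)
$H{\left(-12 - 22,Y{\left(k{\left(3 \right)} \right)} \right)} + B = \left(\left(-26\right) 3 + 60 \left(-12 - 22\right)\right) + 196 = \left(-78 + 60 \left(-34\right)\right) + 196 = \left(-78 - 2040\right) + 196 = -2118 + 196 = -1922$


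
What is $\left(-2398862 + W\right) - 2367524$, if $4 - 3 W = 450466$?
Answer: $-4916540$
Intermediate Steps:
$W = -150154$ ($W = \frac{4}{3} - \frac{450466}{3} = -150154$)
$\left(-2398862 + W\right) - 2367524 = \left(-2398862 - 150154\right) - 2367524 = -2549016 - 2367524 = -4916540$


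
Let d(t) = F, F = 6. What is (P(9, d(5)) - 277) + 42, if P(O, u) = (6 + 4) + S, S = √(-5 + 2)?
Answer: -225 + I*√3 ≈ -225.0 + 1.732*I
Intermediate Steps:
S = I*√3 (S = √(-3) = I*√3 ≈ 1.732*I)
d(t) = 6
P(O, u) = 10 + I*√3 (P(O, u) = (6 + 4) + I*√3 = 10 + I*√3)
(P(9, d(5)) - 277) + 42 = ((10 + I*√3) - 277) + 42 = (-267 + I*√3) + 42 = -225 + I*√3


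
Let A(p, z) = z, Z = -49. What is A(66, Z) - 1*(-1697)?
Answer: 1648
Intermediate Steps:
A(66, Z) - 1*(-1697) = -49 - 1*(-1697) = -49 + 1697 = 1648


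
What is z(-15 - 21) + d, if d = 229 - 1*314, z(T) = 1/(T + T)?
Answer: -6121/72 ≈ -85.014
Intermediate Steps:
z(T) = 1/(2*T)
d = -85 (d = 229 - 314 = -85)
z(-15 - 21) + d = 1/(2*(-15 - 21)) - 85 = (½)/(-36) - 85 = (½)*(-1/36) - 85 = -1/72 - 85 = -6121/72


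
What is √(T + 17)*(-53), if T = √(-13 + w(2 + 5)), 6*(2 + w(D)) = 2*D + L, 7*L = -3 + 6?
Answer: -53*√(29988 + 966*I*√42)/42 ≈ -219.7 - 22.688*I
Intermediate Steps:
L = 3/7 (L = (-3 + 6)/7 = (⅐)*3 = 3/7 ≈ 0.42857)
w(D) = -27/14 + D/3 (w(D) = -2 + (2*D + 3/7)/6 = -2 + (3/7 + 2*D)/6 = -2 + (1/14 + D/3) = -27/14 + D/3)
T = 23*I*√42/42 (T = √(-13 + (-27/14 + (2 + 5)/3)) = √(-13 + (-27/14 + (⅓)*7)) = √(-13 + (-27/14 + 7/3)) = √(-13 + 17/42) = √(-529/42) = 23*I*√42/42 ≈ 3.549*I)
√(T + 17)*(-53) = √(23*I*√42/42 + 17)*(-53) = √(17 + 23*I*√42/42)*(-53) = -53*√(17 + 23*I*√42/42)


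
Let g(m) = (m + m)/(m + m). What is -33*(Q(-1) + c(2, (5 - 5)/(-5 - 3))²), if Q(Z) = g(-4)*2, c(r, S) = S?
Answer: -66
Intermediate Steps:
g(m) = 1 (g(m) = (2*m)/((2*m)) = (2*m)*(1/(2*m)) = 1)
Q(Z) = 2 (Q(Z) = 1*2 = 2)
-33*(Q(-1) + c(2, (5 - 5)/(-5 - 3))²) = -33*(2 + ((5 - 5)/(-5 - 3))²) = -33*(2 + (0/(-8))²) = -33*(2 + (0*(-⅛))²) = -33*(2 + 0²) = -33*(2 + 0) = -33*2 = -66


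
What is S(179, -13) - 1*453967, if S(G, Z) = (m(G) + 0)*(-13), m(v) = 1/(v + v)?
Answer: -162520199/358 ≈ -4.5397e+5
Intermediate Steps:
m(v) = 1/(2*v)
S(G, Z) = -13/(2*G) (S(G, Z) = (1/(2*G) + 0)*(-13) = (1/(2*G))*(-13) = -13/(2*G))
S(179, -13) - 1*453967 = -13/2/179 - 1*453967 = -13/2*1/179 - 453967 = -13/358 - 453967 = -162520199/358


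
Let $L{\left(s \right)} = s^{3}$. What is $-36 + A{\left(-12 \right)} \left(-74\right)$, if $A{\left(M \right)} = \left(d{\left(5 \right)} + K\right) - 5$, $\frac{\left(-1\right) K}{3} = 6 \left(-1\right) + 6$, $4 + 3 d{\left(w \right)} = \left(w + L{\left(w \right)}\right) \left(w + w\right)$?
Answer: $-31634$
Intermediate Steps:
$d{\left(w \right)} = - \frac{4}{3} + \frac{2 w \left(w + w^{3}\right)}{3}$ ($d{\left(w \right)} = - \frac{4}{3} + \frac{\left(w + w^{3}\right) \left(w + w\right)}{3} = - \frac{4}{3} + \frac{\left(w + w^{3}\right) 2 w}{3} = - \frac{4}{3} + \frac{2 w \left(w + w^{3}\right)}{3}$)
$K = 0$ ($K = - 3 \left(6 \left(-1\right) + 6\right) = - 3 \left(-6 + 6\right) = \left(-3\right) 0 = 0$)
$A{\left(M \right)} = 427$ ($A{\left(M \right)} = \left(\left(- \frac{4}{3} + \frac{2 \cdot 5^{2}}{3} + \frac{2 \cdot 5^{4}}{3}\right) + 0\right) - 5 = \left(\left(- \frac{4}{3} + \frac{2}{3} \cdot 25 + \frac{2}{3} \cdot 625\right) + 0\right) - 5 = \left(\left(- \frac{4}{3} + \frac{50}{3} + \frac{1250}{3}\right) + 0\right) - 5 = \left(432 + 0\right) - 5 = 432 - 5 = 427$)
$-36 + A{\left(-12 \right)} \left(-74\right) = -36 + 427 \left(-74\right) = -36 - 31598 = -31634$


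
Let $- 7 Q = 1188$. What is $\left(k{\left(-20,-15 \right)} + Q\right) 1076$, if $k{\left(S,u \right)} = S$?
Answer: $- \frac{1428928}{7} \approx -2.0413 \cdot 10^{5}$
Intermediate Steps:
$Q = - \frac{1188}{7}$ ($Q = \left(- \frac{1}{7}\right) 1188 = - \frac{1188}{7} \approx -169.71$)
$\left(k{\left(-20,-15 \right)} + Q\right) 1076 = \left(-20 - \frac{1188}{7}\right) 1076 = \left(- \frac{1328}{7}\right) 1076 = - \frac{1428928}{7}$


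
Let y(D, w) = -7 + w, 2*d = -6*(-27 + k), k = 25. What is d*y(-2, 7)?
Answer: 0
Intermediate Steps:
d = 6 (d = (-6*(-27 + 25))/2 = (-6*(-2))/2 = (½)*12 = 6)
d*y(-2, 7) = 6*(-7 + 7) = 6*0 = 0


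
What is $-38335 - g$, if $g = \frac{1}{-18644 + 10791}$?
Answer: $- \frac{301044754}{7853} \approx -38335.0$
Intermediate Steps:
$g = - \frac{1}{7853}$ ($g = \frac{1}{-7853} = - \frac{1}{7853} \approx -0.00012734$)
$-38335 - g = -38335 - - \frac{1}{7853} = -38335 + \frac{1}{7853} = - \frac{301044754}{7853}$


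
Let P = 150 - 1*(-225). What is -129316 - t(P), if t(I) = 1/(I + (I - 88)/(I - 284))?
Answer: -635717469/4916 ≈ -1.2932e+5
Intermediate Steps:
P = 375 (P = 150 + 225 = 375)
t(I) = 1/(I + (-88 + I)/(-284 + I))
-129316 - t(P) = -129316 - (284 - 1*375)/(88 - 1*375² + 283*375) = -129316 - (284 - 375)/(88 - 1*140625 + 106125) = -129316 - (-91)/(88 - 140625 + 106125) = -129316 - (-91)/(-34412) = -129316 - (-1)*(-91)/34412 = -129316 - 1*13/4916 = -129316 - 13/4916 = -635717469/4916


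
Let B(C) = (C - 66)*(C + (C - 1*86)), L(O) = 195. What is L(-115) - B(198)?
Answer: -40725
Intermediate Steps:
B(C) = (-86 + 2*C)*(-66 + C) (B(C) = (-66 + C)*(C + (C - 86)) = (-66 + C)*(C + (-86 + C)) = (-66 + C)*(-86 + 2*C) = (-86 + 2*C)*(-66 + C))
L(-115) - B(198) = 195 - (5676 - 218*198 + 2*198²) = 195 - (5676 - 43164 + 2*39204) = 195 - (5676 - 43164 + 78408) = 195 - 1*40920 = 195 - 40920 = -40725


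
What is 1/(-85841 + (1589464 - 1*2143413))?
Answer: -1/639790 ≈ -1.5630e-6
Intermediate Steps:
1/(-85841 + (1589464 - 1*2143413)) = 1/(-85841 + (1589464 - 2143413)) = 1/(-85841 - 553949) = 1/(-639790) = -1/639790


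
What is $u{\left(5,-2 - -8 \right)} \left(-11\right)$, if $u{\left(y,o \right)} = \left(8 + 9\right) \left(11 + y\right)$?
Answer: $-2992$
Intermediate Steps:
$u{\left(y,o \right)} = 187 + 17 y$ ($u{\left(y,o \right)} = 17 \left(11 + y\right) = 187 + 17 y$)
$u{\left(5,-2 - -8 \right)} \left(-11\right) = \left(187 + 17 \cdot 5\right) \left(-11\right) = \left(187 + 85\right) \left(-11\right) = 272 \left(-11\right) = -2992$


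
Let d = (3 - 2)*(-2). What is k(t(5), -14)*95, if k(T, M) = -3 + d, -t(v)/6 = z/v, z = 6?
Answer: -475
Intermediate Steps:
d = -2 (d = 1*(-2) = -2)
t(v) = -36/v
k(T, M) = -5 (k(T, M) = -3 - 2 = -5)
k(t(5), -14)*95 = -5*95 = -475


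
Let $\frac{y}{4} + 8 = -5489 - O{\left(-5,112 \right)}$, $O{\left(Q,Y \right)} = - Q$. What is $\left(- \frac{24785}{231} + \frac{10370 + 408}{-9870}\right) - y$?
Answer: $\frac{1188820526}{54285} \approx 21900.0$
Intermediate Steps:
$y = -22008$ ($y = -32 + 4 \left(-5489 - \left(-1\right) \left(-5\right)\right) = -32 + 4 \left(-5489 - 5\right) = -32 + 4 \left(-5494\right) = -32 - 21976 = -22008$)
$\left(- \frac{24785}{231} + \frac{10370 + 408}{-9870}\right) - y = \left(- \frac{24785}{231} + \frac{10370 + 408}{-9870}\right) - -22008 = \left(\left(-24785\right) \frac{1}{231} + 10778 \left(- \frac{1}{9870}\right)\right) + 22008 = \left(- \frac{24785}{231} - \frac{5389}{4935}\right) + 22008 = - \frac{5883754}{54285} + 22008 = \frac{1188820526}{54285}$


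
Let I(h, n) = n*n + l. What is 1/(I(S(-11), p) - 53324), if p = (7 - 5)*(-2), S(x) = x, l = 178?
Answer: -1/53130 ≈ -1.8822e-5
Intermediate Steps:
p = -4 (p = 2*(-2) = -4)
I(h, n) = 178 + n² (I(h, n) = n*n + 178 = n² + 178 = 178 + n²)
1/(I(S(-11), p) - 53324) = 1/((178 + (-4)²) - 53324) = 1/((178 + 16) - 53324) = 1/(194 - 53324) = 1/(-53130) = -1/53130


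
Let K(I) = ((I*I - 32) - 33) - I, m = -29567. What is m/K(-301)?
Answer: -29567/90837 ≈ -0.32550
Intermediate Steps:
K(I) = -65 + I**2 - I (K(I) = ((I**2 - 32) - 33) - I = ((-32 + I**2) - 33) - I = (-65 + I**2) - I = -65 + I**2 - I)
m/K(-301) = -29567/(-65 + (-301)**2 - 1*(-301)) = -29567/(-65 + 90601 + 301) = -29567/90837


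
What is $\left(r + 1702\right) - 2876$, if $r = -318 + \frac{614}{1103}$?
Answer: $- \frac{1645062}{1103} \approx -1491.4$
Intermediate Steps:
$r = - \frac{350140}{1103}$ ($r = -318 + 614 \cdot \frac{1}{1103} = -318 + \frac{614}{1103} = - \frac{350140}{1103} \approx -317.44$)
$\left(r + 1702\right) - 2876 = \left(- \frac{350140}{1103} + 1702\right) - 2876 = \frac{1527166}{1103} - 2876 = - \frac{1645062}{1103}$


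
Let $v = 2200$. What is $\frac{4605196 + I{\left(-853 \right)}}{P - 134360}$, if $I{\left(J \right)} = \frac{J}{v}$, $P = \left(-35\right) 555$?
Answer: $- \frac{10131430347}{338327000} \approx -29.946$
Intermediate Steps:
$P = -19425$
$I{\left(J \right)} = \frac{J}{2200}$
$\frac{4605196 + I{\left(-853 \right)}}{P - 134360} = \frac{4605196 + \frac{1}{2200} \left(-853\right)}{-19425 - 134360} = \frac{4605196 - \frac{853}{2200}}{-153785} = \frac{10131430347}{2200} \left(- \frac{1}{153785}\right) = - \frac{10131430347}{338327000}$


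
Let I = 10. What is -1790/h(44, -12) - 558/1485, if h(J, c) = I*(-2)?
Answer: 29411/330 ≈ 89.124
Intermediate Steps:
h(J, c) = -20 (h(J, c) = 10*(-2) = -20)
-1790/h(44, -12) - 558/1485 = -1790/(-20) - 558/1485 = -1790*(-1/20) - 558*1/1485 = 179/2 - 62/165 = 29411/330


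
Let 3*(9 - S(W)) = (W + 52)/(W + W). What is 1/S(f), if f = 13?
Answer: 6/49 ≈ 0.12245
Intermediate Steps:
S(W) = 9 - (52 + W)/(6*W) (S(W) = 9 - (W + 52)/(3*(W + W)) = 9 - (52 + W)/(3*(2*W)) = 9 - (52 + W)*1/(2*W)/3 = 9 - (52 + W)/(6*W))
1/S(f) = 1/((⅙)*(-52 + 53*13)/13) = 1/((⅙)*(1/13)*(-52 + 689)) = 1/((⅙)*(1/13)*637) = 1/(49/6) = 6/49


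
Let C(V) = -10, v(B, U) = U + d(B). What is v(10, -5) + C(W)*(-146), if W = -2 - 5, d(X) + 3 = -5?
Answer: 1447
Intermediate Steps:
d(X) = -8 (d(X) = -3 - 5 = -8)
v(B, U) = -8 + U (v(B, U) = U - 8 = -8 + U)
W = -7
v(10, -5) + C(W)*(-146) = (-8 - 5) - 10*(-146) = -13 + 1460 = 1447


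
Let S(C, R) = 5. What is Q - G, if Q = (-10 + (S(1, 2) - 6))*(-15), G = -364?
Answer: 529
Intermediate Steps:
Q = 165 (Q = (-10 + (5 - 6))*(-15) = (-10 - 1)*(-15) = -11*(-15) = 165)
Q - G = 165 - 1*(-364) = 165 + 364 = 529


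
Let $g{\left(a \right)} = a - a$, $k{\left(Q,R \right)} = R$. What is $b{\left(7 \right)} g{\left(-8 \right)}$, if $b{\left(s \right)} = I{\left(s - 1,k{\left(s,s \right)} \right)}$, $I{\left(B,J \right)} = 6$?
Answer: $0$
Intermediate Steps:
$g{\left(a \right)} = 0$
$b{\left(s \right)} = 6$
$b{\left(7 \right)} g{\left(-8 \right)} = 6 \cdot 0 = 0$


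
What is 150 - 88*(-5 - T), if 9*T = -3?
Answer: 1682/3 ≈ 560.67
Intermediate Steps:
T = -⅓ (T = (⅑)*(-3) = -⅓ ≈ -0.33333)
150 - 88*(-5 - T) = 150 - 88*(-5 - 1*(-⅓)) = 150 - 88*(-5 + ⅓) = 150 - 88*(-14/3) = 150 + 1232/3 = 1682/3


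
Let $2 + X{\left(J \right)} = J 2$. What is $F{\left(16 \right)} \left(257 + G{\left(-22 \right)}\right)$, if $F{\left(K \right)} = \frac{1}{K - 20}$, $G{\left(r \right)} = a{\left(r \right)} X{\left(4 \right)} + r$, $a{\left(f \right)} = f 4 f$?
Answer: $- \frac{11851}{4} \approx -2962.8$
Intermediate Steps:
$X{\left(J \right)} = -2 + 2 J$ ($X{\left(J \right)} = -2 + J 2 = -2 + 2 J$)
$a{\left(f \right)} = 4 f^{2}$ ($a{\left(f \right)} = 4 f f = 4 f^{2}$)
$G{\left(r \right)} = r + 24 r^{2}$ ($G{\left(r \right)} = 4 r^{2} \left(-2 + 2 \cdot 4\right) + r = 4 r^{2} \left(-2 + 8\right) + r = 4 r^{2} \cdot 6 + r = 24 r^{2} + r = r + 24 r^{2}$)
$F{\left(K \right)} = \frac{1}{-20 + K}$
$F{\left(16 \right)} \left(257 + G{\left(-22 \right)}\right) = \frac{257 - 22 \left(1 + 24 \left(-22\right)\right)}{-20 + 16} = \frac{257 - 22 \left(1 - 528\right)}{-4} = - \frac{257 - -11594}{4} = - \frac{257 + 11594}{4} = \left(- \frac{1}{4}\right) 11851 = - \frac{11851}{4}$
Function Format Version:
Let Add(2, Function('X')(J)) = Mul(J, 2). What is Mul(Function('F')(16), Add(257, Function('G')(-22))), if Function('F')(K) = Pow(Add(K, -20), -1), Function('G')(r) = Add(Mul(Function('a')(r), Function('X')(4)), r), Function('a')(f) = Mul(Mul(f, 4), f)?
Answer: Rational(-11851, 4) ≈ -2962.8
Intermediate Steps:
Function('X')(J) = Add(-2, Mul(2, J)) (Function('X')(J) = Add(-2, Mul(J, 2)) = Add(-2, Mul(2, J)))
Function('a')(f) = Mul(4, Pow(f, 2)) (Function('a')(f) = Mul(Mul(4, f), f) = Mul(4, Pow(f, 2)))
Function('G')(r) = Add(r, Mul(24, Pow(r, 2))) (Function('G')(r) = Add(Mul(Mul(4, Pow(r, 2)), Add(-2, Mul(2, 4))), r) = Add(Mul(Mul(4, Pow(r, 2)), Add(-2, 8)), r) = Add(Mul(Mul(4, Pow(r, 2)), 6), r) = Add(Mul(24, Pow(r, 2)), r) = Add(r, Mul(24, Pow(r, 2))))
Function('F')(K) = Pow(Add(-20, K), -1)
Mul(Function('F')(16), Add(257, Function('G')(-22))) = Mul(Pow(Add(-20, 16), -1), Add(257, Mul(-22, Add(1, Mul(24, -22))))) = Mul(Pow(-4, -1), Add(257, Mul(-22, Add(1, -528)))) = Mul(Rational(-1, 4), Add(257, Mul(-22, -527))) = Mul(Rational(-1, 4), Add(257, 11594)) = Mul(Rational(-1, 4), 11851) = Rational(-11851, 4)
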